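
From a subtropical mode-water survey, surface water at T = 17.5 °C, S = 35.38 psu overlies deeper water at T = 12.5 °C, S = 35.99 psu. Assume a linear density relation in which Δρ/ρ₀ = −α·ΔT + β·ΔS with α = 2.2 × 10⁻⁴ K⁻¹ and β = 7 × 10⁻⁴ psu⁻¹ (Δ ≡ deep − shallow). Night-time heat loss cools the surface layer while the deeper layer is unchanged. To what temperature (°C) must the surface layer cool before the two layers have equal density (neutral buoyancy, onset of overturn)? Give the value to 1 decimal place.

10.6 °C

Neutral buoyancy requires Δρ = 0, i.e. −α(T_deep − T_surf′) + β(S_deep − S_surf) = 0.
T_surf′ = T_deep − (β/α)·ΔS = 12.5 − (7 × 10⁻⁴/2.2 × 10⁻⁴)·(+0.61) = 10.559 °C.
Cooling required: 17.5 − (10.559) = 6.941 °C.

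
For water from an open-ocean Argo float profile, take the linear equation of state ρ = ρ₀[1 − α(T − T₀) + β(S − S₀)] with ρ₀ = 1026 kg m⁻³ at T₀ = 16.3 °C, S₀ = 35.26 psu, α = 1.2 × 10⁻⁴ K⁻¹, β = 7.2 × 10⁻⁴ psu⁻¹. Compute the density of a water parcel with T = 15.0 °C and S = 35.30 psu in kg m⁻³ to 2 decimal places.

T − T₀ = -1.3 K, S − S₀ = +0.04 psu.
Bracket = 1 − α·(-1.3) + β·(+0.04) = 1 + (1.848 × 10⁻⁴) = 1.0001848.
ρ = 1026 × 1.0001848 = 1026.19 kg m⁻³.

1026.19 kg m⁻³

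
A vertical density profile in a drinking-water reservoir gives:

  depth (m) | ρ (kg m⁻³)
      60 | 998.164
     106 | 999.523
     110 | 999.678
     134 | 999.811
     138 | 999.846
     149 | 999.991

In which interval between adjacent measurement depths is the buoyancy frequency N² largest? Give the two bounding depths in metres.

Compute the density gradient over each adjacent pair:
  60–106 m: Δρ/Δz = 1.359/46 = 0.030 kg m⁻⁴
  106–110 m: Δρ/Δz = 0.155/4 = 0.039 kg m⁻⁴
  110–134 m: Δρ/Δz = 0.133/24 = 5.5 × 10⁻³ kg m⁻⁴
  134–138 m: Δρ/Δz = 0.035/4 = 8.8 × 10⁻³ kg m⁻⁴
  138–149 m: Δρ/Δz = 0.145/11 = 0.013 kg m⁻⁴
The largest gradient is in the 106–110 m interval — the pycnocline.

106–110 m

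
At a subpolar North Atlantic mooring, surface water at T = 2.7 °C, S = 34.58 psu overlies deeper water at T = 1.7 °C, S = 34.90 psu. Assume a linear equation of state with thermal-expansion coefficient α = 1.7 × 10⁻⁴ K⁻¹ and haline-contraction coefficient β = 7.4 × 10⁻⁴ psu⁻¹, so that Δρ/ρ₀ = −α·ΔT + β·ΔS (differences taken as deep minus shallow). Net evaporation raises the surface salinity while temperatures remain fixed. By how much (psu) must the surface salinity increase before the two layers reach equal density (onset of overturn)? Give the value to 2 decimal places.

Neutral buoyancy requires −α(T_deep − T_surf) + β(S_deep − S_surf′) = 0.
S_surf′ = S_deep − (α/β)·ΔT = 34.90 − (1.7 × 10⁻⁴/7.4 × 10⁻⁴)·(-1.0) = 35.1297 psu.
Increase required: 35.1297 − 34.58 = 0.5497 psu.

0.55 psu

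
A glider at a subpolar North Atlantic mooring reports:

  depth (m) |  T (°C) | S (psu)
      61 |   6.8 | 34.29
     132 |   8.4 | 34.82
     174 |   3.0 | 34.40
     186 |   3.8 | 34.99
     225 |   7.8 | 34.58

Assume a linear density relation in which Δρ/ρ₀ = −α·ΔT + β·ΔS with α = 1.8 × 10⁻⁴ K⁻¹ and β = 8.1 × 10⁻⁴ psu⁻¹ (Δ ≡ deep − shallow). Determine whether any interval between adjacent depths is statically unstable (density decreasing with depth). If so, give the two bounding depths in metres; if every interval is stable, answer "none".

Evaluate Δρ/ρ₀ = −αΔT + βΔS across each adjacent pair:
  61–132 m: −αΔT+βΔS = −(1.8 × 10⁻⁴)(+1.6)+(8.1 × 10⁻⁴)(+0.53) = 1.4 × 10⁻⁴ → stable
  132–174 m: −αΔT+βΔS = −(1.8 × 10⁻⁴)(-5.4)+(8.1 × 10⁻⁴)(-0.42) = 6.3 × 10⁻⁴ → stable
  174–186 m: −αΔT+βΔS = −(1.8 × 10⁻⁴)(+0.8)+(8.1 × 10⁻⁴)(+0.59) = 3.3 × 10⁻⁴ → stable
  186–225 m: −αΔT+βΔS = −(1.8 × 10⁻⁴)(+4.0)+(8.1 × 10⁻⁴)(-0.41) = -1.1 × 10⁻³ → UNSTABLE
The 186–225 m interval has Δρ < 0: lighter water underlies denser water.

186–225 m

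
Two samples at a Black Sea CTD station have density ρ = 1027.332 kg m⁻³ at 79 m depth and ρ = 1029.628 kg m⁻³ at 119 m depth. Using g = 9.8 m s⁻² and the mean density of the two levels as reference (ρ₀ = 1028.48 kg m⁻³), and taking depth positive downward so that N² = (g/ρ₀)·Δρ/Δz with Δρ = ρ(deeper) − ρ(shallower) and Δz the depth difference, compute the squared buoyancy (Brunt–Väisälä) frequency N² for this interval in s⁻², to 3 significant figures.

5.47 × 10⁻⁴ s⁻²

Δρ = 1029.628 − 1027.332 = 2.296 kg m⁻³ over Δz = 119 − 79 = 40 m.
N² = (9.8/1028.48) × (2.296/40) = 5.4694 × 10⁻⁴ s⁻² ≈ 5.47 × 10⁻⁴ s⁻².
N² > 0, so the interval is statically stable.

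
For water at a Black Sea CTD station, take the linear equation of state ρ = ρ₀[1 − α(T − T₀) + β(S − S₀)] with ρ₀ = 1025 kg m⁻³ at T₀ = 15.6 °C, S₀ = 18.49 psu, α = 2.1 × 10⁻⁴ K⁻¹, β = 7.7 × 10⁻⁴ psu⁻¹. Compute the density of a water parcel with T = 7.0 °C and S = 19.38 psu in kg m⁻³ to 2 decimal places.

T − T₀ = -8.6 K, S − S₀ = +0.89 psu.
Bracket = 1 − α·(-8.6) + β·(+0.89) = 1 + (2.4913 × 10⁻³) = 1.0024913.
ρ = 1025 × 1.0024913 = 1027.55 kg m⁻³.

1027.55 kg m⁻³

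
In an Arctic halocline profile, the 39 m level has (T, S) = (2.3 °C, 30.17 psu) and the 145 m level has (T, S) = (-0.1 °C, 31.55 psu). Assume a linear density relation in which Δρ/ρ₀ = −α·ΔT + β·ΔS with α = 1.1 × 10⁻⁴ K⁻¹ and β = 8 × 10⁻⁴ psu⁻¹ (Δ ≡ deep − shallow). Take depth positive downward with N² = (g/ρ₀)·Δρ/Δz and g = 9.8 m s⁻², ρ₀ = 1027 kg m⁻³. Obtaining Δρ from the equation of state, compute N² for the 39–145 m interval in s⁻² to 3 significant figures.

1.26 × 10⁻⁴ s⁻²

ΔT = -2.4 K, ΔS = +1.38 psu (deep − shallow).
Δρ/ρ₀ = −αΔT + βΔS = 2.64 × 10⁻⁴ + 1.104 × 10⁻³ = 1.368 × 10⁻³, so Δρ ≈ 1.405 kg m⁻³.
N² = (g/ρ₀)·Δρ/Δz = g·(Δρ/ρ₀)/Δz = 9.8 × 1.368 × 10⁻³ / 106 = 1.2648 × 10⁻⁴ s⁻² ≈ 1.26 × 10⁻⁴ s⁻².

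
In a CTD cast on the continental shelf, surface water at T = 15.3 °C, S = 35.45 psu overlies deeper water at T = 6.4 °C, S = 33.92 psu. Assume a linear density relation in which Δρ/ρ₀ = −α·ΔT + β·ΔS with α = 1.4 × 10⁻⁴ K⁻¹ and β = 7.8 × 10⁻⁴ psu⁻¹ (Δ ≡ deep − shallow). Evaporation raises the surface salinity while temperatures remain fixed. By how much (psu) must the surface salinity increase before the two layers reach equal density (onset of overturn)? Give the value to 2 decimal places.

0.07 psu

Neutral buoyancy requires −α(T_deep − T_surf) + β(S_deep − S_surf′) = 0.
S_surf′ = S_deep − (α/β)·ΔT = 33.92 − (1.4 × 10⁻⁴/7.8 × 10⁻⁴)·(-8.9) = 35.5174 psu.
Increase required: 35.5174 − 35.45 = 0.0674 psu.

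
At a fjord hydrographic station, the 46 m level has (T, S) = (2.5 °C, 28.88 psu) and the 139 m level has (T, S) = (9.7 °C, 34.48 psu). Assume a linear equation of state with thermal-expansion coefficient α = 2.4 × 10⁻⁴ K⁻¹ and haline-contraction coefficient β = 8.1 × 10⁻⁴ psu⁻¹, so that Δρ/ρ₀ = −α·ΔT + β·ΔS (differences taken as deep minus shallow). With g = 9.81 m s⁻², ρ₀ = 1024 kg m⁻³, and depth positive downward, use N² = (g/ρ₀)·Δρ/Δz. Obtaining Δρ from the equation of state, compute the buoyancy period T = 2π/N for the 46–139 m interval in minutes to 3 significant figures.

6.08 min

ΔT = +7.2 K, ΔS = +5.60 psu (deep − shallow).
Δρ/ρ₀ = −αΔT + βΔS = -1.728 × 10⁻³ + 4.536 × 10⁻³ = 2.808 × 10⁻³, so Δρ ≈ 2.875 kg m⁻³.
N² = (g/ρ₀)·Δρ/Δz = g·(Δρ/ρ₀)/Δz = 9.81 × 2.808 × 10⁻³ / 93 = 2.9620 × 10⁻⁴ s⁻².
N = √(2.9620 × 10⁻⁴) = 0.017210 rad s⁻¹ → T = 2π/N = 365.09 s = 6.0848 min ≈ 6.08 min.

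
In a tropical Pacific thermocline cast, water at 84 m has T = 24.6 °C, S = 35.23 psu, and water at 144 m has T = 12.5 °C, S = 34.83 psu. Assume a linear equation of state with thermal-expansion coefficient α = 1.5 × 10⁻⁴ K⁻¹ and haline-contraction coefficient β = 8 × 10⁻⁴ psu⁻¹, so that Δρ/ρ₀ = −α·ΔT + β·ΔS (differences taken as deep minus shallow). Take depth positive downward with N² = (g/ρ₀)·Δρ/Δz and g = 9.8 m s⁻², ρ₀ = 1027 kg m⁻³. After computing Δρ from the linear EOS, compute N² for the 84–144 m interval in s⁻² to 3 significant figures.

ΔT = -12.1 K, ΔS = -0.40 psu (deep − shallow).
Δρ/ρ₀ = −αΔT + βΔS = 1.815 × 10⁻³ − 3.20 × 10⁻⁴ = 1.495 × 10⁻³, so Δρ ≈ 1.535 kg m⁻³.
N² = (g/ρ₀)·Δρ/Δz = g·(Δρ/ρ₀)/Δz = 9.8 × 1.495 × 10⁻³ / 60 = 2.4418 × 10⁻⁴ s⁻² ≈ 2.44 × 10⁻⁴ s⁻².

2.44 × 10⁻⁴ s⁻²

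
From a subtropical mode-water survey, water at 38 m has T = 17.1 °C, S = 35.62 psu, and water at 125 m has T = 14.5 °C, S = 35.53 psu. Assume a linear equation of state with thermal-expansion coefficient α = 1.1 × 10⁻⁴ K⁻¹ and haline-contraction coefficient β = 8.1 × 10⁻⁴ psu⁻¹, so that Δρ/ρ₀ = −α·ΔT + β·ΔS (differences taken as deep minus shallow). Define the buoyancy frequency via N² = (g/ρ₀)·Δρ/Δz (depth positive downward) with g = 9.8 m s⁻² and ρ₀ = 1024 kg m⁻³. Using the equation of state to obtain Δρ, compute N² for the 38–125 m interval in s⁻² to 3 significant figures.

2.40 × 10⁻⁵ s⁻²

ΔT = -2.6 K, ΔS = -0.09 psu (deep − shallow).
Δρ/ρ₀ = −αΔT + βΔS = 2.86 × 10⁻⁴ − 7.29 × 10⁻⁵ = 2.131 × 10⁻⁴, so Δρ ≈ 0.2182 kg m⁻³.
N² = (g/ρ₀)·Δρ/Δz = g·(Δρ/ρ₀)/Δz = 9.8 × 2.131 × 10⁻⁴ / 87 = 2.4004 × 10⁻⁵ s⁻² ≈ 2.40 × 10⁻⁵ s⁻².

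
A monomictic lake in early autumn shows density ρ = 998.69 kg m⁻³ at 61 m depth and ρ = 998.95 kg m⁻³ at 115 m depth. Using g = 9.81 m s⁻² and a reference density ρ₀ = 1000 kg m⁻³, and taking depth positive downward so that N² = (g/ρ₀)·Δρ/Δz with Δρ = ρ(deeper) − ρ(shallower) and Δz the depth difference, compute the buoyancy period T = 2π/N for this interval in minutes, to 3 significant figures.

Δρ = 998.95 − 998.69 = 0.26 kg m⁻³ over Δz = 115 − 61 = 54 m.
N² = (9.81/1000) × (0.26/54) = 4.7233 × 10⁻⁵ s⁻².
N = √(4.7233 × 10⁻⁵) = 6.8726 × 10⁻³ rad s⁻¹, so T = 2π/N = 914.24 s = 15.237 min ≈ 15.2 min.
A positive N² confirms static stability across the interval.

15.2 min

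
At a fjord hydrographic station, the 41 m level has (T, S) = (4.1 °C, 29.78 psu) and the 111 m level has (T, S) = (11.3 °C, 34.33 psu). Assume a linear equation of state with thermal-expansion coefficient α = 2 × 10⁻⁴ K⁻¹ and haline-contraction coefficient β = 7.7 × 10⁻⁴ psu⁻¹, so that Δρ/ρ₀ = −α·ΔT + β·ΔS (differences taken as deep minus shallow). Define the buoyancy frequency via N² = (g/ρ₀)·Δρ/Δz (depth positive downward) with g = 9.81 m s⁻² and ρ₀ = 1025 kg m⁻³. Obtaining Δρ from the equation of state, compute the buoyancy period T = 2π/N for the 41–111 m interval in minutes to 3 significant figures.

ΔT = +7.2 K, ΔS = +4.55 psu (deep − shallow).
Δρ/ρ₀ = −αΔT + βΔS = -1.44 × 10⁻³ + 3.5035 × 10⁻³ = 2.0635 × 10⁻³, so Δρ ≈ 2.115 kg m⁻³.
N² = (g/ρ₀)·Δρ/Δz = g·(Δρ/ρ₀)/Δz = 9.81 × 2.0635 × 10⁻³ / 70 = 2.8918 × 10⁻⁴ s⁻².
N = √(2.8918 × 10⁻⁴) = 0.017005 rad s⁻¹ → T = 2π/N = 369.49 s = 6.1582 min ≈ 6.16 min.

6.16 min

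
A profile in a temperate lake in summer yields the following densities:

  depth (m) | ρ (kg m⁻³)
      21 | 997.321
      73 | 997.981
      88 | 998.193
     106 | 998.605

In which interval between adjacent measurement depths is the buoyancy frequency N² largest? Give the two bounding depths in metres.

Compute the density gradient over each adjacent pair:
  21–73 m: Δρ/Δz = 0.660/52 = 0.013 kg m⁻⁴
  73–88 m: Δρ/Δz = 0.212/15 = 0.014 kg m⁻⁴
  88–106 m: Δρ/Δz = 0.412/18 = 0.023 kg m⁻⁴
The largest gradient is in the 88–106 m interval — the pycnocline.

88–106 m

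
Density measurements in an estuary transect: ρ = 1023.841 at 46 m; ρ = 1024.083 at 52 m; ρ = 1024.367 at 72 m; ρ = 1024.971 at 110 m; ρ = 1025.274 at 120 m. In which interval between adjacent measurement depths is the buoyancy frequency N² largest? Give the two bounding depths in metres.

Compute the density gradient over each adjacent pair:
  46–52 m: Δρ/Δz = 0.242/6 = 0.040 kg m⁻⁴
  52–72 m: Δρ/Δz = 0.284/20 = 0.014 kg m⁻⁴
  72–110 m: Δρ/Δz = 0.604/38 = 0.016 kg m⁻⁴
  110–120 m: Δρ/Δz = 0.303/10 = 0.030 kg m⁻⁴
The largest gradient is in the 46–52 m interval — the pycnocline.

46–52 m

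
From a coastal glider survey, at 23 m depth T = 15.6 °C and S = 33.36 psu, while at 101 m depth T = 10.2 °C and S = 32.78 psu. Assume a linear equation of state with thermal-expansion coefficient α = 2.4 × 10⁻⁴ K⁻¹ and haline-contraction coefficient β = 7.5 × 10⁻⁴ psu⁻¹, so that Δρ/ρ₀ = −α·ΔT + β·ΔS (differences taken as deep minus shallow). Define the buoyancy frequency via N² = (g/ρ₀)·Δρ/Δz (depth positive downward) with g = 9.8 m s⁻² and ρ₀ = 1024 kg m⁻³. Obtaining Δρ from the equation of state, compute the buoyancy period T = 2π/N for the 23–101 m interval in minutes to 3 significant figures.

10.1 min

ΔT = -5.4 K, ΔS = -0.58 psu (deep − shallow).
Δρ/ρ₀ = −αΔT + βΔS = 1.296 × 10⁻³ − 4.35 × 10⁻⁴ = 8.61 × 10⁻⁴, so Δρ ≈ 0.8817 kg m⁻³.
N² = (g/ρ₀)·Δρ/Δz = g·(Δρ/ρ₀)/Δz = 9.8 × 8.61 × 10⁻⁴ / 78 = 1.0818 × 10⁻⁴ s⁻².
N = √(1.0818 × 10⁻⁴) = 0.010401 rad s⁻¹ → T = 2π/N = 604.09 s = 10.068 min ≈ 10.1 min.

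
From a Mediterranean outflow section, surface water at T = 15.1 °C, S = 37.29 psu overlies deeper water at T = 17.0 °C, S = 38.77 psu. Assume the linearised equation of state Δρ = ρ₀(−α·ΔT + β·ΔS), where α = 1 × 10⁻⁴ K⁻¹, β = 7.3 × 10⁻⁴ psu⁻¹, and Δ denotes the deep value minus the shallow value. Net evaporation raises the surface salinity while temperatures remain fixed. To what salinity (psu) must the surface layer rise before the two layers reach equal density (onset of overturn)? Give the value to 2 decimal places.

Neutral buoyancy requires −α(T_deep − T_surf) + β(S_deep − S_surf′) = 0.
S_surf′ = S_deep − (α/β)·ΔT = 38.77 − (1 × 10⁻⁴/7.3 × 10⁻⁴)·(+1.9) = 38.5097 psu.
Increase required: 38.5097 − 37.29 = 1.2197 psu.

38.51 psu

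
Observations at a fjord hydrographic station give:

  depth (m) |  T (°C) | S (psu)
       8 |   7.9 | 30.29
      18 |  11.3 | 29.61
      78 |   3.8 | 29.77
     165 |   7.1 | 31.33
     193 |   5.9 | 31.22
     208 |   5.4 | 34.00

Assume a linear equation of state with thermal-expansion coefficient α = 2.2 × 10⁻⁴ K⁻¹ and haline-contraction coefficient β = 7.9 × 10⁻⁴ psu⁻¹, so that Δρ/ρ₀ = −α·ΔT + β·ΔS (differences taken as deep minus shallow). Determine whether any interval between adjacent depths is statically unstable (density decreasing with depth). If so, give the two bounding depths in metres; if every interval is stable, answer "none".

Evaluate Δρ/ρ₀ = −αΔT + βΔS across each adjacent pair:
  8–18 m: −αΔT+βΔS = −(2.2 × 10⁻⁴)(+3.4)+(7.9 × 10⁻⁴)(-0.68) = -1.3 × 10⁻³ → UNSTABLE
  18–78 m: −αΔT+βΔS = −(2.2 × 10⁻⁴)(-7.5)+(7.9 × 10⁻⁴)(+0.16) = 1.8 × 10⁻³ → stable
  78–165 m: −αΔT+βΔS = −(2.2 × 10⁻⁴)(+3.3)+(7.9 × 10⁻⁴)(+1.56) = 5.1 × 10⁻⁴ → stable
  165–193 m: −αΔT+βΔS = −(2.2 × 10⁻⁴)(-1.2)+(7.9 × 10⁻⁴)(-0.11) = 1.8 × 10⁻⁴ → stable
  193–208 m: −αΔT+βΔS = −(2.2 × 10⁻⁴)(-0.5)+(7.9 × 10⁻⁴)(+2.78) = 2.3 × 10⁻³ → stable
The 8–18 m interval has Δρ < 0: lighter water underlies denser water.

8–18 m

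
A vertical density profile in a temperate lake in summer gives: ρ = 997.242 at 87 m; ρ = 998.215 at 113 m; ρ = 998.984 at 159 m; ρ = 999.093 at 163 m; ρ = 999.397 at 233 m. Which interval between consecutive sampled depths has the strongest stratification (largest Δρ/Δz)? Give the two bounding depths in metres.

Compute the density gradient over each adjacent pair:
  87–113 m: Δρ/Δz = 0.973/26 = 0.037 kg m⁻⁴
  113–159 m: Δρ/Δz = 0.769/46 = 0.017 kg m⁻⁴
  159–163 m: Δρ/Δz = 0.109/4 = 0.027 kg m⁻⁴
  163–233 m: Δρ/Δz = 0.304/70 = 4.3 × 10⁻³ kg m⁻⁴
The largest gradient is in the 87–113 m interval — the pycnocline.

87–113 m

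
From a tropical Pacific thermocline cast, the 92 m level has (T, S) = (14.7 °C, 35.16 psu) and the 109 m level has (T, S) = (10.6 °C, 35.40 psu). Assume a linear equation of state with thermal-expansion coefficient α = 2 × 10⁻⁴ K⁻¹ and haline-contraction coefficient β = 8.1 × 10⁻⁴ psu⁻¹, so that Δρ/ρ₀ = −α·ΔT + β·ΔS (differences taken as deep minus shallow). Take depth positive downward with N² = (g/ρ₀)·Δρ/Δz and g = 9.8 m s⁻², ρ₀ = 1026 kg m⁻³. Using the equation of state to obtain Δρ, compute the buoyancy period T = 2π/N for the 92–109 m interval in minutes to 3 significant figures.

4.33 min

ΔT = -4.1 K, ΔS = +0.24 psu (deep − shallow).
Δρ/ρ₀ = −αΔT + βΔS = 8.20 × 10⁻⁴ + 1.944 × 10⁻⁴ = 1.0144 × 10⁻³, so Δρ ≈ 1.041 kg m⁻³.
N² = (g/ρ₀)·Δρ/Δz = g·(Δρ/ρ₀)/Δz = 9.8 × 1.0144 × 10⁻³ / 17 = 5.8477 × 10⁻⁴ s⁻².
N = √(5.8477 × 10⁻⁴) = 0.024182 rad s⁻¹ → T = 2π/N = 259.83 s = 4.3305 min ≈ 4.33 min.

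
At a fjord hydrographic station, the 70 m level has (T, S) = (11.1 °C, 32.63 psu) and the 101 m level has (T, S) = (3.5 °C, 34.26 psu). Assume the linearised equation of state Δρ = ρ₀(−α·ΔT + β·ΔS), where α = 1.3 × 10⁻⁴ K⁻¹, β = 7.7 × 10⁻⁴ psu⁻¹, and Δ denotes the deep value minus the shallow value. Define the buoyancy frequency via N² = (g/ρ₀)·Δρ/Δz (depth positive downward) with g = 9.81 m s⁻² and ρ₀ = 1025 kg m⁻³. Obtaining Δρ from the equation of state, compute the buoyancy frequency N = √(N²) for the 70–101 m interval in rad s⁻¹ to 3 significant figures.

0.0266 rad s⁻¹

ΔT = -7.6 K, ΔS = +1.63 psu (deep − shallow).
Δρ/ρ₀ = −αΔT + βΔS = 9.88 × 10⁻⁴ + 1.2551 × 10⁻³ = 2.2431 × 10⁻³, so Δρ ≈ 2.299 kg m⁻³.
N² = (g/ρ₀)·Δρ/Δz = g·(Δρ/ρ₀)/Δz = 9.81 × 2.2431 × 10⁻³ / 31 = 7.0983 × 10⁻⁴ s⁻².
N = √(7.0983 × 10⁻⁴) = 0.026643 rad s⁻¹ ≈ 0.0266 rad s⁻¹.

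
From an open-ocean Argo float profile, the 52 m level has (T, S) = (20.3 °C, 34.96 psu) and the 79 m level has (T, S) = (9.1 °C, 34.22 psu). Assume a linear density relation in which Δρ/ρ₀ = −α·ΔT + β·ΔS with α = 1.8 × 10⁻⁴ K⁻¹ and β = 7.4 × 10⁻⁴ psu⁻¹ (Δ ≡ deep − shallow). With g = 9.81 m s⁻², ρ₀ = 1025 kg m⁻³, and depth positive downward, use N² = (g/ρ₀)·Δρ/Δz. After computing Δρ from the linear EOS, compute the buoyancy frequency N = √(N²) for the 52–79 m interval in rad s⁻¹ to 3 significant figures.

0.0231 rad s⁻¹

ΔT = -11.2 K, ΔS = -0.74 psu (deep − shallow).
Δρ/ρ₀ = −αΔT + βΔS = 2.016 × 10⁻³ − 5.476 × 10⁻⁴ = 1.4684 × 10⁻³, so Δρ ≈ 1.505 kg m⁻³.
N² = (g/ρ₀)·Δρ/Δz = g·(Δρ/ρ₀)/Δz = 9.81 × 1.4684 × 10⁻³ / 27 = 5.3352 × 10⁻⁴ s⁻².
N = √(5.3352 × 10⁻⁴) = 0.023098 rad s⁻¹ ≈ 0.0231 rad s⁻¹.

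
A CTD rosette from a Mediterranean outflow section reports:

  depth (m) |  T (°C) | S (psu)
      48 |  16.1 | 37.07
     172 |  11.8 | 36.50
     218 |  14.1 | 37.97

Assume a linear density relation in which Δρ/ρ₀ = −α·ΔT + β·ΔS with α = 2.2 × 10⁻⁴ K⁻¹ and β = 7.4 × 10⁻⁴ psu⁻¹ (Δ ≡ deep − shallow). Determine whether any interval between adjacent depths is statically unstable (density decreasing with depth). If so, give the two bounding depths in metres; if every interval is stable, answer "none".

none

Evaluate Δρ/ρ₀ = −αΔT + βΔS across each adjacent pair:
  48–172 m: −αΔT+βΔS = −(2.2 × 10⁻⁴)(-4.3)+(7.4 × 10⁻⁴)(-0.57) = 5.2 × 10⁻⁴ → stable
  172–218 m: −αΔT+βΔS = −(2.2 × 10⁻⁴)(+2.3)+(7.4 × 10⁻⁴)(+1.47) = 5.8 × 10⁻⁴ → stable
Every interval has Δρ > 0: the column is stably stratified throughout.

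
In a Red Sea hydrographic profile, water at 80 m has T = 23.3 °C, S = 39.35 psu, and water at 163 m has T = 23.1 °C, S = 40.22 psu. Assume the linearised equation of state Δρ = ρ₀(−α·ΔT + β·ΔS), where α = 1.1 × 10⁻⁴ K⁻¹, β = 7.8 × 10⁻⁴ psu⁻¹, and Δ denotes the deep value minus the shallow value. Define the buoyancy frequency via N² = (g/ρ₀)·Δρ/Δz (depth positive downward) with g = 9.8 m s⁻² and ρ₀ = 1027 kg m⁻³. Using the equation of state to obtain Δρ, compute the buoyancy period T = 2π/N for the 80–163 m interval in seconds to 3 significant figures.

ΔT = -0.2 K, ΔS = +0.87 psu (deep − shallow).
Δρ/ρ₀ = −αΔT + βΔS = 2.20 × 10⁻⁵ + 6.786 × 10⁻⁴ = 7.006 × 10⁻⁴, so Δρ ≈ 0.7195 kg m⁻³.
N² = (g/ρ₀)·Δρ/Δz = g·(Δρ/ρ₀)/Δz = 9.8 × 7.006 × 10⁻⁴ / 83 = 8.2721 × 10⁻⁵ s⁻².
N = √(8.2721 × 10⁻⁵) = 9.0951 × 10⁻³ rad s⁻¹ → T = 2π/N = 690.83 s ≈ 691 s.

691 s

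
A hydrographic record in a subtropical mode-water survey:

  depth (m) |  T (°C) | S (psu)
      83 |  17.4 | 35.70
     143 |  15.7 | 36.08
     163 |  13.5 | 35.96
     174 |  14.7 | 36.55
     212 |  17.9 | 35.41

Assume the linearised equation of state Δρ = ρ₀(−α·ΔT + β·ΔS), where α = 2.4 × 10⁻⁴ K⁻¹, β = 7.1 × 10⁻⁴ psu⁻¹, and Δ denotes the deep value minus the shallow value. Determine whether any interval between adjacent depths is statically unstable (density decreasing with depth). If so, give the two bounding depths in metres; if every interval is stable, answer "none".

174–212 m

Evaluate Δρ/ρ₀ = −αΔT + βΔS across each adjacent pair:
  83–143 m: −αΔT+βΔS = −(2.4 × 10⁻⁴)(-1.7)+(7.1 × 10⁻⁴)(+0.38) = 6.8 × 10⁻⁴ → stable
  143–163 m: −αΔT+βΔS = −(2.4 × 10⁻⁴)(-2.2)+(7.1 × 10⁻⁴)(-0.12) = 4.4 × 10⁻⁴ → stable
  163–174 m: −αΔT+βΔS = −(2.4 × 10⁻⁴)(+1.2)+(7.1 × 10⁻⁴)(+0.59) = 1.3 × 10⁻⁴ → stable
  174–212 m: −αΔT+βΔS = −(2.4 × 10⁻⁴)(+3.2)+(7.1 × 10⁻⁴)(-1.14) = -1.6 × 10⁻³ → UNSTABLE
The 174–212 m interval has Δρ < 0: lighter water underlies denser water.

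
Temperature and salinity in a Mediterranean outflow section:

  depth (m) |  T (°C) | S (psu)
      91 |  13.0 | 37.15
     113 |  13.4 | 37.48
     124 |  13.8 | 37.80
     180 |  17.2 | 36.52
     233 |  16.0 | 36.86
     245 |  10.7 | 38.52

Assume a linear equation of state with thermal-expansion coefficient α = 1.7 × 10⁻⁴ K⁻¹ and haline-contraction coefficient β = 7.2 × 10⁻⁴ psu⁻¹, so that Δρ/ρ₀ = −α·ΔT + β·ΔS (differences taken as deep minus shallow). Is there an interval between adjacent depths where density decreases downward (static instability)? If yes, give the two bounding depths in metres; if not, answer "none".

Evaluate Δρ/ρ₀ = −αΔT + βΔS across each adjacent pair:
  91–113 m: −αΔT+βΔS = −(1.7 × 10⁻⁴)(+0.4)+(7.2 × 10⁻⁴)(+0.33) = 1.7 × 10⁻⁴ → stable
  113–124 m: −αΔT+βΔS = −(1.7 × 10⁻⁴)(+0.4)+(7.2 × 10⁻⁴)(+0.32) = 1.6 × 10⁻⁴ → stable
  124–180 m: −αΔT+βΔS = −(1.7 × 10⁻⁴)(+3.4)+(7.2 × 10⁻⁴)(-1.28) = -1.5 × 10⁻³ → UNSTABLE
  180–233 m: −αΔT+βΔS = −(1.7 × 10⁻⁴)(-1.2)+(7.2 × 10⁻⁴)(+0.34) = 4.5 × 10⁻⁴ → stable
  233–245 m: −αΔT+βΔS = −(1.7 × 10⁻⁴)(-5.3)+(7.2 × 10⁻⁴)(+1.66) = 2.1 × 10⁻³ → stable
The 124–180 m interval has Δρ < 0: lighter water underlies denser water.

124–180 m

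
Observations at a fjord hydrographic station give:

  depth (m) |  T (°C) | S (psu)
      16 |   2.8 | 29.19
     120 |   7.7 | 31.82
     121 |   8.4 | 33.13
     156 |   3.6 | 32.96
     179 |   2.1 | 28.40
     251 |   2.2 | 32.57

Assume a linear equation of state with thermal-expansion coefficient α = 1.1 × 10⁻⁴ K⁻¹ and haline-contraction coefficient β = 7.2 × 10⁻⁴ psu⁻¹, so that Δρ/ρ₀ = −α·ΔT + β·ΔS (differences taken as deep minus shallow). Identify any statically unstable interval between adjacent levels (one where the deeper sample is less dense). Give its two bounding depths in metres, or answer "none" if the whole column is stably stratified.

Evaluate Δρ/ρ₀ = −αΔT + βΔS across each adjacent pair:
  16–120 m: −αΔT+βΔS = −(1.1 × 10⁻⁴)(+4.9)+(7.2 × 10⁻⁴)(+2.63) = 1.4 × 10⁻³ → stable
  120–121 m: −αΔT+βΔS = −(1.1 × 10⁻⁴)(+0.7)+(7.2 × 10⁻⁴)(+1.31) = 8.7 × 10⁻⁴ → stable
  121–156 m: −αΔT+βΔS = −(1.1 × 10⁻⁴)(-4.8)+(7.2 × 10⁻⁴)(-0.17) = 4.1 × 10⁻⁴ → stable
  156–179 m: −αΔT+βΔS = −(1.1 × 10⁻⁴)(-1.5)+(7.2 × 10⁻⁴)(-4.56) = -3.1 × 10⁻³ → UNSTABLE
  179–251 m: −αΔT+βΔS = −(1.1 × 10⁻⁴)(+0.1)+(7.2 × 10⁻⁴)(+4.17) = 3.0 × 10⁻³ → stable
The 156–179 m interval has Δρ < 0: lighter water underlies denser water.

156–179 m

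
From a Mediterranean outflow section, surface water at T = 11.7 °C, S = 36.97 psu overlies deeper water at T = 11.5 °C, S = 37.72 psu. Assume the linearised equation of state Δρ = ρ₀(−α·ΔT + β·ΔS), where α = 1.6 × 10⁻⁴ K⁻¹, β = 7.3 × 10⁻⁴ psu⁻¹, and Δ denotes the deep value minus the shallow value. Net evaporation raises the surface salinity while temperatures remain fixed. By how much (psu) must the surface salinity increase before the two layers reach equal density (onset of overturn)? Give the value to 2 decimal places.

Neutral buoyancy requires −α(T_deep − T_surf) + β(S_deep − S_surf′) = 0.
S_surf′ = S_deep − (α/β)·ΔT = 37.72 − (1.6 × 10⁻⁴/7.3 × 10⁻⁴)·(-0.2) = 37.7638 psu.
Increase required: 37.7638 − 36.97 = 0.7938 psu.

0.79 psu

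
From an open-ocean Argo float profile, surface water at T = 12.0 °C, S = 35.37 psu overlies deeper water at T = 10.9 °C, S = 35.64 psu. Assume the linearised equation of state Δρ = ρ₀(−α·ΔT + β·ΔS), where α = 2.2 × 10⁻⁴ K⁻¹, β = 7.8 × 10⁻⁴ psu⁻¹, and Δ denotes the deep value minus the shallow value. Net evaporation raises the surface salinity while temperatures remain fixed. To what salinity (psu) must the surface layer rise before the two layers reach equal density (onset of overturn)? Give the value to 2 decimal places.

35.95 psu

Neutral buoyancy requires −α(T_deep − T_surf) + β(S_deep − S_surf′) = 0.
S_surf′ = S_deep − (α/β)·ΔT = 35.64 − (2.2 × 10⁻⁴/7.8 × 10⁻⁴)·(-1.1) = 35.9503 psu.
Increase required: 35.9503 − 35.37 = 0.5803 psu.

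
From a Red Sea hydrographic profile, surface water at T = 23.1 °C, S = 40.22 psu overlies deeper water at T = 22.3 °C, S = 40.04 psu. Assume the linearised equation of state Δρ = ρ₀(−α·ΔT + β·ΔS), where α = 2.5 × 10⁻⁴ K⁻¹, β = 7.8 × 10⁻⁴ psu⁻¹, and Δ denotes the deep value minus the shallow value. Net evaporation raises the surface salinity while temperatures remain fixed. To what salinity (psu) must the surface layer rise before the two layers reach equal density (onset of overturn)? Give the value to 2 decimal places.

40.30 psu

Neutral buoyancy requires −α(T_deep − T_surf) + β(S_deep − S_surf′) = 0.
S_surf′ = S_deep − (α/β)·ΔT = 40.04 − (2.5 × 10⁻⁴/7.8 × 10⁻⁴)·(-0.8) = 40.2964 psu.
Increase required: 40.2964 − 40.22 = 0.0764 psu.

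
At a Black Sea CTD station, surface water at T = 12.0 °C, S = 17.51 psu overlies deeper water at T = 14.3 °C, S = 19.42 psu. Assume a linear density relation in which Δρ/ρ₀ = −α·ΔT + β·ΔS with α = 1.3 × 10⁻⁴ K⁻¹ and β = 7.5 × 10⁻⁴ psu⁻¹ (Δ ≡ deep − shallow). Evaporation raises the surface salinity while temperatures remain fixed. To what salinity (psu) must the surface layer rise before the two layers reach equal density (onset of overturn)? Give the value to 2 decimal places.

19.02 psu

Neutral buoyancy requires −α(T_deep − T_surf) + β(S_deep − S_surf′) = 0.
S_surf′ = S_deep − (α/β)·ΔT = 19.42 − (1.3 × 10⁻⁴/7.5 × 10⁻⁴)·(+2.3) = 19.0213 psu.
Increase required: 19.0213 − 17.51 = 1.5113 psu.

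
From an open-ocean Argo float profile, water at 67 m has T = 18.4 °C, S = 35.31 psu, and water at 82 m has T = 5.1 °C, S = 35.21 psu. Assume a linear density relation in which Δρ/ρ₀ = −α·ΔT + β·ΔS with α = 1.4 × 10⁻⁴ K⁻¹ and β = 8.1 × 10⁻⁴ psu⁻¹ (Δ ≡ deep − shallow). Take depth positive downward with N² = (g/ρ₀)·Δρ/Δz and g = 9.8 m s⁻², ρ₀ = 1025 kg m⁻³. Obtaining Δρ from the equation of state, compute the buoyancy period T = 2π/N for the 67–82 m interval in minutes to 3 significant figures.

3.07 min

ΔT = -13.3 K, ΔS = -0.10 psu (deep − shallow).
Δρ/ρ₀ = −αΔT + βΔS = 1.862 × 10⁻³ − 8.10 × 10⁻⁵ = 1.781 × 10⁻³, so Δρ ≈ 1.826 kg m⁻³.
N² = (g/ρ₀)·Δρ/Δz = g·(Δρ/ρ₀)/Δz = 9.8 × 1.781 × 10⁻³ / 15 = 1.1636 × 10⁻³ s⁻².
N = √(1.1636 × 10⁻³) = 0.034112 rad s⁻¹ → T = 2π/N = 184.19 s = 3.0698 min ≈ 3.07 min.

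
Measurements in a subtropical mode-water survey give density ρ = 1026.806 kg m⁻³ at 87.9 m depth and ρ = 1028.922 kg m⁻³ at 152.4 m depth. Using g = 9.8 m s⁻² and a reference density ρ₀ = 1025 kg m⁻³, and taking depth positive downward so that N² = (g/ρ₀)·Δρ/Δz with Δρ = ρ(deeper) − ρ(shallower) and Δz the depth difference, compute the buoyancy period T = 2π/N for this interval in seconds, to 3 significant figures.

355 s

Δρ = 1028.922 − 1026.806 = 2.116 kg m⁻³ over Δz = 152.4 − 87.9 = 64.5 m.
N² = (9.8/1025) × (2.116/64.5) = 3.1366 × 10⁻⁴ s⁻².
N = √(3.1366 × 10⁻⁴) = 0.017710 rad s⁻¹, so T = 2π/N = 354.78 s ≈ 355 s.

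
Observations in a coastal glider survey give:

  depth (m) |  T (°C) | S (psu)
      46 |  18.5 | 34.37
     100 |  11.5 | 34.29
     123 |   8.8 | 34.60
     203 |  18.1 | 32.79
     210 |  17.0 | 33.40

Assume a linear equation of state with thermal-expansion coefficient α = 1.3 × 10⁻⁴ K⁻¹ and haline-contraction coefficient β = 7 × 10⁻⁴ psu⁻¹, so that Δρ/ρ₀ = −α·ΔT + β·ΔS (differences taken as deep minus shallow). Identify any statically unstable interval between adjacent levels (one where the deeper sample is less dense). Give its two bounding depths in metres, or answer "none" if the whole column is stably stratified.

Evaluate Δρ/ρ₀ = −αΔT + βΔS across each adjacent pair:
  46–100 m: −αΔT+βΔS = −(1.3 × 10⁻⁴)(-7.0)+(7 × 10⁻⁴)(-0.08) = 8.5 × 10⁻⁴ → stable
  100–123 m: −αΔT+βΔS = −(1.3 × 10⁻⁴)(-2.7)+(7 × 10⁻⁴)(+0.31) = 5.7 × 10⁻⁴ → stable
  123–203 m: −αΔT+βΔS = −(1.3 × 10⁻⁴)(+9.3)+(7 × 10⁻⁴)(-1.81) = -2.5 × 10⁻³ → UNSTABLE
  203–210 m: −αΔT+βΔS = −(1.3 × 10⁻⁴)(-1.1)+(7 × 10⁻⁴)(+0.61) = 5.7 × 10⁻⁴ → stable
The 123–203 m interval has Δρ < 0: lighter water underlies denser water.

123–203 m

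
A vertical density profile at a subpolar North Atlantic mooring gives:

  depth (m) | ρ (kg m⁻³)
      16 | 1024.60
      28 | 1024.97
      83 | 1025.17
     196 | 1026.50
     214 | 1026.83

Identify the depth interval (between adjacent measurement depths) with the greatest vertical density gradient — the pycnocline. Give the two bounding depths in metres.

Compute the density gradient over each adjacent pair:
  16–28 m: Δρ/Δz = 0.37/12 = 0.031 kg m⁻⁴
  28–83 m: Δρ/Δz = 0.20/55 = 3.6 × 10⁻³ kg m⁻⁴
  83–196 m: Δρ/Δz = 1.33/113 = 0.012 kg m⁻⁴
  196–214 m: Δρ/Δz = 0.33/18 = 0.018 kg m⁻⁴
The largest gradient is in the 16–28 m interval — the pycnocline.

16–28 m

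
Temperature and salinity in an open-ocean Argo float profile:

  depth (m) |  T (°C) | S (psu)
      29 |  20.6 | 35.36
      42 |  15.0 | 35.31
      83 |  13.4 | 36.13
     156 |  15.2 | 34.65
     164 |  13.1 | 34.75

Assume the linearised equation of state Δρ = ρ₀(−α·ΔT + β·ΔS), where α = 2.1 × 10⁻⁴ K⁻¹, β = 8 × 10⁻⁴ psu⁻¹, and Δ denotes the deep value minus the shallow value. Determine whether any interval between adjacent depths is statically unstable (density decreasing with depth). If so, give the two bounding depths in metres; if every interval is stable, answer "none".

83–156 m

Evaluate Δρ/ρ₀ = −αΔT + βΔS across each adjacent pair:
  29–42 m: −αΔT+βΔS = −(2.1 × 10⁻⁴)(-5.6)+(8 × 10⁻⁴)(-0.05) = 1.1 × 10⁻³ → stable
  42–83 m: −αΔT+βΔS = −(2.1 × 10⁻⁴)(-1.6)+(8 × 10⁻⁴)(+0.82) = 9.9 × 10⁻⁴ → stable
  83–156 m: −αΔT+βΔS = −(2.1 × 10⁻⁴)(+1.8)+(8 × 10⁻⁴)(-1.48) = -1.6 × 10⁻³ → UNSTABLE
  156–164 m: −αΔT+βΔS = −(2.1 × 10⁻⁴)(-2.1)+(8 × 10⁻⁴)(+0.10) = 5.2 × 10⁻⁴ → stable
The 83–156 m interval has Δρ < 0: lighter water underlies denser water.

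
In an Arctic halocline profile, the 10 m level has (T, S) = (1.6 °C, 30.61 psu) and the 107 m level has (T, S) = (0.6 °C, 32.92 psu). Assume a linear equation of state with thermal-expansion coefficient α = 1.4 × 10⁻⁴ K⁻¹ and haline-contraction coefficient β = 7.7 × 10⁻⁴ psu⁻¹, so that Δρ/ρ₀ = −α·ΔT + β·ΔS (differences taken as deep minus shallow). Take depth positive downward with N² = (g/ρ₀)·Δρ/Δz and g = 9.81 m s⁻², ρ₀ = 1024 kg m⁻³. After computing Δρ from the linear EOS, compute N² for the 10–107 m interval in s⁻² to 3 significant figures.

ΔT = -1.0 K, ΔS = +2.31 psu (deep − shallow).
Δρ/ρ₀ = −αΔT + βΔS = 1.40 × 10⁻⁴ + 1.7787 × 10⁻³ = 1.9187 × 10⁻³, so Δρ ≈ 1.965 kg m⁻³.
N² = (g/ρ₀)·Δρ/Δz = g·(Δρ/ρ₀)/Δz = 9.81 × 1.9187 × 10⁻³ / 97 = 1.9405 × 10⁻⁴ s⁻² ≈ 1.94 × 10⁻⁴ s⁻².

1.94 × 10⁻⁴ s⁻²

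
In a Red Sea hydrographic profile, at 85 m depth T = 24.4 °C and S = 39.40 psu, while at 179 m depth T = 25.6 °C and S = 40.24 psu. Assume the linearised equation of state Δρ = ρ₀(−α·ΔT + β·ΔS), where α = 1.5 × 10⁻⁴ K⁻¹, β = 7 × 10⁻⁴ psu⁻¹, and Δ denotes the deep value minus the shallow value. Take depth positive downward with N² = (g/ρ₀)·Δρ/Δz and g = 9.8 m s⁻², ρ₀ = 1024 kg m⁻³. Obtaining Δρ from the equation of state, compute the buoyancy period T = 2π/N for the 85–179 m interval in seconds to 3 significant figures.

963 s

ΔT = +1.2 K, ΔS = +0.84 psu (deep − shallow).
Δρ/ρ₀ = −αΔT + βΔS = -1.80 × 10⁻⁴ + 5.88 × 10⁻⁴ = 4.08 × 10⁻⁴, so Δρ ≈ 0.4178 kg m⁻³.
N² = (g/ρ₀)·Δρ/Δz = g·(Δρ/ρ₀)/Δz = 9.8 × 4.08 × 10⁻⁴ / 94 = 4.2536 × 10⁻⁵ s⁻².
N = √(4.2536 × 10⁻⁵) = 6.5220 × 10⁻³ rad s⁻¹ → T = 2π/N = 963.38 s ≈ 963 s.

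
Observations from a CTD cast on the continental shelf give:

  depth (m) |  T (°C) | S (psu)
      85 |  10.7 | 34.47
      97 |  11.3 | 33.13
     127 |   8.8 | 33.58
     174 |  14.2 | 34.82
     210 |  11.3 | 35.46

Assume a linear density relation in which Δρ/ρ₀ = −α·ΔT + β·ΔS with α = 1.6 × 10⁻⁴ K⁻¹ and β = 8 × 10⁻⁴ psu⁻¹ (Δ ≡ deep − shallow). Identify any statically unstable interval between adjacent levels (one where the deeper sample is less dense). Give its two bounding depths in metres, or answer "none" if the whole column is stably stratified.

85–97 m

Evaluate Δρ/ρ₀ = −αΔT + βΔS across each adjacent pair:
  85–97 m: −αΔT+βΔS = −(1.6 × 10⁻⁴)(+0.6)+(8 × 10⁻⁴)(-1.34) = -1.2 × 10⁻³ → UNSTABLE
  97–127 m: −αΔT+βΔS = −(1.6 × 10⁻⁴)(-2.5)+(8 × 10⁻⁴)(+0.45) = 7.6 × 10⁻⁴ → stable
  127–174 m: −αΔT+βΔS = −(1.6 × 10⁻⁴)(+5.4)+(8 × 10⁻⁴)(+1.24) = 1.3 × 10⁻⁴ → stable
  174–210 m: −αΔT+βΔS = −(1.6 × 10⁻⁴)(-2.9)+(8 × 10⁻⁴)(+0.64) = 9.8 × 10⁻⁴ → stable
The 85–97 m interval has Δρ < 0: lighter water underlies denser water.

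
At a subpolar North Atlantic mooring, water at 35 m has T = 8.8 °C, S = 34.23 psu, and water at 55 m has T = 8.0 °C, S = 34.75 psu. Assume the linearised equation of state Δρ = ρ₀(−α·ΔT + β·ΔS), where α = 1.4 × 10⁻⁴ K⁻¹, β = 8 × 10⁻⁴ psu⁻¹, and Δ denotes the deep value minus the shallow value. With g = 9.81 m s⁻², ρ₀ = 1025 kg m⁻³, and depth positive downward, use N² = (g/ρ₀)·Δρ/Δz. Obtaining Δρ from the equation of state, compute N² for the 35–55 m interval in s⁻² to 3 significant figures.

ΔT = -0.8 K, ΔS = +0.52 psu (deep − shallow).
Δρ/ρ₀ = −αΔT + βΔS = 1.12 × 10⁻⁴ + 4.16 × 10⁻⁴ = 5.28 × 10⁻⁴, so Δρ ≈ 0.5412 kg m⁻³.
N² = (g/ρ₀)·Δρ/Δz = g·(Δρ/ρ₀)/Δz = 9.81 × 5.28 × 10⁻⁴ / 20 = 2.5898 × 10⁻⁴ s⁻² ≈ 2.59 × 10⁻⁴ s⁻².

2.59 × 10⁻⁴ s⁻²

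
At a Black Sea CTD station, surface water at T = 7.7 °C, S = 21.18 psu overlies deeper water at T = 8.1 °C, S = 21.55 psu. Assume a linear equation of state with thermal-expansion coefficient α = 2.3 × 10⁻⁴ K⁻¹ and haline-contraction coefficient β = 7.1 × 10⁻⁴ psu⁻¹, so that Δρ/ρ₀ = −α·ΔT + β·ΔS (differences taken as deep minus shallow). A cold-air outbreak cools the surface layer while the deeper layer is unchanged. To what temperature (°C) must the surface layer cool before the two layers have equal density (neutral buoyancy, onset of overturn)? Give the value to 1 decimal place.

Neutral buoyancy requires Δρ = 0, i.e. −α(T_deep − T_surf′) + β(S_deep − S_surf) = 0.
T_surf′ = T_deep − (β/α)·ΔS = 8.1 − (7.1 × 10⁻⁴/2.3 × 10⁻⁴)·(+0.37) = 6.958 °C.
Cooling required: 7.7 − (6.958) = 0.742 °C.

7.0 °C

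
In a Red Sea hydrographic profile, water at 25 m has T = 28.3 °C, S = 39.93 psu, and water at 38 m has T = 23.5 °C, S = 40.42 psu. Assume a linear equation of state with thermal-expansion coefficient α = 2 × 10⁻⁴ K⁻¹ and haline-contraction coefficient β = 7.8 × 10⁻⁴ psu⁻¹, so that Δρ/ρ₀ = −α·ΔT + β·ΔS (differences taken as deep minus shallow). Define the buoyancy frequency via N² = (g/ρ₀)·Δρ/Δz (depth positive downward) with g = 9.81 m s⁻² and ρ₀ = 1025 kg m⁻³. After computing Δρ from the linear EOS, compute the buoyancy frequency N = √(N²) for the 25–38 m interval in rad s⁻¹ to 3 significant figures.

0.0318 rad s⁻¹

ΔT = -4.8 K, ΔS = +0.49 psu (deep − shallow).
Δρ/ρ₀ = −αΔT + βΔS = 9.60 × 10⁻⁴ + 3.822 × 10⁻⁴ = 1.3422 × 10⁻³, so Δρ ≈ 1.376 kg m⁻³.
N² = (g/ρ₀)·Δρ/Δz = g·(Δρ/ρ₀)/Δz = 9.81 × 1.3422 × 10⁻³ / 13 = 1.0128 × 10⁻³ s⁻².
N = √(1.0128 × 10⁻³) = 0.031825 rad s⁻¹ ≈ 0.0318 rad s⁻¹.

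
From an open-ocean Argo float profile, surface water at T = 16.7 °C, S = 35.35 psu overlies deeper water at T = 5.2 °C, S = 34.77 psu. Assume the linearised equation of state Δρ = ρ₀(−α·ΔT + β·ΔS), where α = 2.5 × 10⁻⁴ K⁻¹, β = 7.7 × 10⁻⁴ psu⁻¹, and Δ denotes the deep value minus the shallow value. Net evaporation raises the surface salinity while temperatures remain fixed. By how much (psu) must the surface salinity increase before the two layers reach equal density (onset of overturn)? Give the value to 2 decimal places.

3.15 psu

Neutral buoyancy requires −α(T_deep − T_surf) + β(S_deep − S_surf′) = 0.
S_surf′ = S_deep − (α/β)·ΔT = 34.77 − (2.5 × 10⁻⁴/7.7 × 10⁻⁴)·(-11.5) = 38.5038 psu.
Increase required: 38.5038 − 35.35 = 3.1538 psu.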